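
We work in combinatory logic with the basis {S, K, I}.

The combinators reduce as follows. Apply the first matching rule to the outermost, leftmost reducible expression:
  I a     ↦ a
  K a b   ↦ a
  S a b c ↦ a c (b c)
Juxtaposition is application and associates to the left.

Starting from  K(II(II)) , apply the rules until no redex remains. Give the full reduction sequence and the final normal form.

  start: K(II(II))
  step 1: K(I(II))
  step 2: K(II)
  step 3: KI

Answer: normal form = KI  (in 3 steps)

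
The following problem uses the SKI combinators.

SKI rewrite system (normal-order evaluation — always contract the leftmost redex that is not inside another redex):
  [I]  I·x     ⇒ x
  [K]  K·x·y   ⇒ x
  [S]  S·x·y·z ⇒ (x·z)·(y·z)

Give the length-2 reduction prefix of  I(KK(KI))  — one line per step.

  start: I(KK(KI))
  →1  KK(KI)
  →2  K

Answer: after 2 steps: K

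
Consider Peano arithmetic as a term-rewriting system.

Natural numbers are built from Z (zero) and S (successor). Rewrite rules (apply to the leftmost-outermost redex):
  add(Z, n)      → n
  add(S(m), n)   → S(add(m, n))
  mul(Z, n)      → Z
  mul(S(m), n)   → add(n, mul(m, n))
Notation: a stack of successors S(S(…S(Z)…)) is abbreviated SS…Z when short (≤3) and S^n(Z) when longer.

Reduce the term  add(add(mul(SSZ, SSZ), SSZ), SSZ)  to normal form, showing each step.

  start: add(add(mul(SSZ, SSZ), SSZ), SSZ)
  →1  add(add(add(SSZ, mul(SZ, SSZ)), SSZ), SSZ)
  →2  add(add(S(add(SZ, mul(SZ, SSZ))), SSZ), SSZ)
  →3  add(S(add(add(SZ, mul(SZ, SSZ)), SSZ)), SSZ)
  →4  S(add(add(add(SZ, mul(SZ, SSZ)), SSZ), SSZ))
  →5  S(add(add(S(add(Z, mul(SZ, SSZ))), SSZ), SSZ))
  →6  S(add(S(add(add(Z, mul(SZ, SSZ)), SSZ)), SSZ))
  →7  S(S(add(add(add(Z, mul(SZ, SSZ)), SSZ), SSZ)))
  →8  S(S(add(add(mul(SZ, SSZ), SSZ), SSZ)))
  →9  S(S(add(add(add(SSZ, mul(Z, SSZ)), SSZ), SSZ)))
  →10  S(S(add(add(S(add(SZ, mul(Z, SSZ))), SSZ), SSZ)))
  →11  S(S(add(S(add(add(SZ, mul(Z, SSZ)), SSZ)), SSZ)))
  →12  S(S(S(add(add(add(SZ, mul(Z, SSZ)), SSZ), SSZ))))
  →13  S(S(S(add(add(S(add(Z, mul(Z, SSZ))), SSZ), SSZ))))
  →14  S(S(S(add(S(add(add(Z, mul(Z, SSZ)), SSZ)), SSZ))))
  →15  S(S(S(S(add(add(add(Z, mul(Z, SSZ)), SSZ), SSZ)))))
  →16  S(S(S(S(add(add(mul(Z, SSZ), SSZ), SSZ)))))
  →17  S(S(S(S(add(add(Z, SSZ), SSZ)))))
  →18  S(S(S(S(add(SSZ, SSZ)))))
  →19  S(S(S(S(S(add(SZ, SSZ))))))
  →20  S(S(S(S(S(S(add(Z, SSZ)))))))
  →21  S^8(Z)

Answer: normal form = S^8(Z)  (in 21 steps)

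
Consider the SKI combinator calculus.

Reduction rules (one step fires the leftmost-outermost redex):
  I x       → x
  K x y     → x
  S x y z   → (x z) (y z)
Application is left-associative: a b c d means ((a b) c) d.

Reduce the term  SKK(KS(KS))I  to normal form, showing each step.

  start: SKK(KS(KS))I
  [1] K(KS(KS))(K(KS(KS)))I
  [2] KS(KS)I
  [3] SI

Answer: normal form = SI  (in 3 steps)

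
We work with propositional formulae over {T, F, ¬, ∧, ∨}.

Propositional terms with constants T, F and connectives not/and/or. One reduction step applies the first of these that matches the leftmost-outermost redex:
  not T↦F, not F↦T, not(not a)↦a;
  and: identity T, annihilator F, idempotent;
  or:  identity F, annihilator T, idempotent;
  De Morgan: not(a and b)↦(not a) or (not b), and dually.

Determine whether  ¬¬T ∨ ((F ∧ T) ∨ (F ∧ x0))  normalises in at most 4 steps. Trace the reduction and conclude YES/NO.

Answer: YES — reaches normal form T in 2 ≤ 4 steps

Derivation:
  start: ¬¬T ∨ ((F ∧ T) ∨ (F ∧ x0))
  step 1: T ∨ ((F ∧ T) ∨ (F ∧ x0))
  step 2: T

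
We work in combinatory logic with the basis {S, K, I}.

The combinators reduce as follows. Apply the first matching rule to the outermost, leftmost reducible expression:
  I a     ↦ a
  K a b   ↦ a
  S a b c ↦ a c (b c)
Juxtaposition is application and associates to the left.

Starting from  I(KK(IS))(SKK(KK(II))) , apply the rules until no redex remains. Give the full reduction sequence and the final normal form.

Answer: normal form = KK  (in 5 steps)

Working:
  start: I(KK(IS))(SKK(KK(II)))
  step 1: KK(IS)(SKK(KK(II)))
  step 2: K(SKK(KK(II)))
  step 3: K(K(KK(II))(K(KK(II))))
  step 4: K(KK(II))
  step 5: KK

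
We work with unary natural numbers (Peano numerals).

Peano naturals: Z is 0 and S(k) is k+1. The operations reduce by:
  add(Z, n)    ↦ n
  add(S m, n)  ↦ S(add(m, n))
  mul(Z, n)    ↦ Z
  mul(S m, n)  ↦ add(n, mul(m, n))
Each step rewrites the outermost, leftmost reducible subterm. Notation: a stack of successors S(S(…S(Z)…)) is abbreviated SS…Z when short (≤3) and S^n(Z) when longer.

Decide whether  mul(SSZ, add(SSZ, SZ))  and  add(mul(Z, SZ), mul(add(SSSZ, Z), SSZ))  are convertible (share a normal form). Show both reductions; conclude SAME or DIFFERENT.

Answer: SAME — A ⇓ S^6(Z), B ⇓ S^6(Z)

Reduction:
Term A:
  start: mul(SSZ, add(SSZ, SZ))
  →1  add(add(SSZ, SZ), mul(SZ, add(SSZ, SZ)))
  →2  add(S(add(SZ, SZ)), mul(SZ, add(SSZ, SZ)))
  →3  S(add(add(SZ, SZ), mul(SZ, add(SSZ, SZ))))
  →4  S(add(S(add(Z, SZ)), mul(SZ, add(SSZ, SZ))))
  →5  S(S(add(add(Z, SZ), mul(SZ, add(SSZ, SZ)))))
  →6  S(S(add(SZ, mul(SZ, add(SSZ, SZ)))))
  →7  S(S(S(add(Z, mul(SZ, add(SSZ, SZ))))))
  →8  S(S(S(mul(SZ, add(SSZ, SZ)))))
  →9  S(S(S(add(add(SSZ, SZ), mul(Z, add(SSZ, SZ))))))
  →10  S(S(S(add(S(add(SZ, SZ)), mul(Z, add(SSZ, SZ))))))
  →11  S(S(S(S(add(add(SZ, SZ), mul(Z, add(SSZ, SZ)))))))
  →12  S(S(S(S(add(S(add(Z, SZ)), mul(Z, add(SSZ, SZ)))))))
  →13  S(S(S(S(S(add(add(Z, SZ), mul(Z, add(SSZ, SZ))))))))
  →14  S(S(S(S(S(add(SZ, mul(Z, add(SSZ, SZ))))))))
  →15  S(S(S(S(S(S(add(Z, mul(Z, add(SSZ, SZ)))))))))
  →16  S(S(S(S(S(S(mul(Z, add(SSZ, SZ))))))))
  →17  S^6(Z)

Term B:
  start: add(mul(Z, SZ), mul(add(SSSZ, Z), SSZ))
  →1  add(Z, mul(add(SSSZ, Z), SSZ))
  →2  mul(add(SSSZ, Z), SSZ)
  →3  mul(S(add(SSZ, Z)), SSZ)
  →4  add(SSZ, mul(add(SSZ, Z), SSZ))
  →5  S(add(SZ, mul(add(SSZ, Z), SSZ)))
  →6  S(S(add(Z, mul(add(SSZ, Z), SSZ))))
  →7  S(S(mul(add(SSZ, Z), SSZ)))
  →8  S(S(mul(S(add(SZ, Z)), SSZ)))
  →9  S(S(add(SSZ, mul(add(SZ, Z), SSZ))))
  →10  S(S(S(add(SZ, mul(add(SZ, Z), SSZ)))))
  →11  S(S(S(S(add(Z, mul(add(SZ, Z), SSZ))))))
  →12  S(S(S(S(mul(add(SZ, Z), SSZ)))))
  →13  S(S(S(S(mul(S(add(Z, Z)), SSZ)))))
  →14  S(S(S(S(add(SSZ, mul(add(Z, Z), SSZ))))))
  →15  S(S(S(S(S(add(SZ, mul(add(Z, Z), SSZ)))))))
  →16  S(S(S(S(S(S(add(Z, mul(add(Z, Z), SSZ))))))))
  →17  S(S(S(S(S(S(mul(add(Z, Z), SSZ)))))))
  →18  S(S(S(S(S(S(mul(Z, SSZ)))))))
  →19  S^6(Z)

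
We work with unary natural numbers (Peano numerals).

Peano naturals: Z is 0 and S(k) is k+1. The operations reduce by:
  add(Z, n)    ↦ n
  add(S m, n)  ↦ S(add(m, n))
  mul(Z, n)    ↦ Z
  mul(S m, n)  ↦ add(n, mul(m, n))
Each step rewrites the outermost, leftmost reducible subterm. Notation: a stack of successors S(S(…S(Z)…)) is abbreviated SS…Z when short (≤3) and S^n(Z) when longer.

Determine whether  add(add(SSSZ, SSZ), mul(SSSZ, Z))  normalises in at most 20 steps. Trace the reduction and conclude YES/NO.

Answer: YES — reaches normal form S^5(Z) in 17 ≤ 20 steps

Derivation:
  start: add(add(SSSZ, SSZ), mul(SSSZ, Z))
  step 1: add(S(add(SSZ, SSZ)), mul(SSSZ, Z))
  step 2: S(add(add(SSZ, SSZ), mul(SSSZ, Z)))
  step 3: S(add(S(add(SZ, SSZ)), mul(SSSZ, Z)))
  step 4: S(S(add(add(SZ, SSZ), mul(SSSZ, Z))))
  step 5: S(S(add(S(add(Z, SSZ)), mul(SSSZ, Z))))
  step 6: S(S(S(add(add(Z, SSZ), mul(SSSZ, Z)))))
  step 7: S(S(S(add(SSZ, mul(SSSZ, Z)))))
  step 8: S(S(S(S(add(SZ, mul(SSSZ, Z))))))
  step 9: S(S(S(S(S(add(Z, mul(SSSZ, Z)))))))
  step 10: S(S(S(S(S(mul(SSSZ, Z))))))
  step 11: S(S(S(S(S(add(Z, mul(SSZ, Z)))))))
  step 12: S(S(S(S(S(mul(SSZ, Z))))))
  step 13: S(S(S(S(S(add(Z, mul(SZ, Z)))))))
  step 14: S(S(S(S(S(mul(SZ, Z))))))
  step 15: S(S(S(S(S(add(Z, mul(Z, Z)))))))
  step 16: S(S(S(S(S(mul(Z, Z))))))
  step 17: S^5(Z)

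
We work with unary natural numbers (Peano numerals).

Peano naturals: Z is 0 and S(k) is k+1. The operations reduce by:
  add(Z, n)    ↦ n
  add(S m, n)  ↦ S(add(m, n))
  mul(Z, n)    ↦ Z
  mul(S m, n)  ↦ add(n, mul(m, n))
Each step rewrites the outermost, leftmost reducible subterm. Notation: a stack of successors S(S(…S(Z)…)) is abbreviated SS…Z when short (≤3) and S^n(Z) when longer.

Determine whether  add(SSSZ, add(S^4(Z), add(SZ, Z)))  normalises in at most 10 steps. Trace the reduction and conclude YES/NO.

  start: add(SSSZ, add(S^4(Z), add(SZ, Z)))
  →1  S(add(SSZ, add(S^4(Z), add(SZ, Z))))
  →2  S(S(add(SZ, add(S^4(Z), add(SZ, Z)))))
  →3  S(S(S(add(Z, add(S^4(Z), add(SZ, Z))))))
  →4  S(S(S(add(S^4(Z), add(SZ, Z)))))
  →5  S(S(S(S(add(SSSZ, add(SZ, Z))))))
  →6  S(S(S(S(S(add(SSZ, add(SZ, Z)))))))
  →7  S(S(S(S(S(S(add(SZ, add(SZ, Z))))))))
  →8  S(S(S(S(S(S(S(add(Z, add(SZ, Z)))))))))
  →9  S(S(S(S(S(S(S(add(SZ, Z))))))))
  →10  S(S(S(S(S(S(S(S(add(Z, Z)))))))))

Answer: NO — after 10 steps the term is S(S(S(S(S(S(S(S(add(Z, Z))))))))), not yet normal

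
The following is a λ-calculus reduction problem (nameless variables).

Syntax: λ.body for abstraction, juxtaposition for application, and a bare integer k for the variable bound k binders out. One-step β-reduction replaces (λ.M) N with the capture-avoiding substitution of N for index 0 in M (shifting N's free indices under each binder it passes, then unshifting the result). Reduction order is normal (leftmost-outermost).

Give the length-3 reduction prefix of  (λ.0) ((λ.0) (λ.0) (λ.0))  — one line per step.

Answer: after 3 steps: λ.0

Reduction:
  start: (λ.0) ((λ.0) (λ.0) (λ.0))
  step 1: (λ.0) (λ.0) (λ.0)
  step 2: (λ.0) (λ.0)
  step 3: λ.0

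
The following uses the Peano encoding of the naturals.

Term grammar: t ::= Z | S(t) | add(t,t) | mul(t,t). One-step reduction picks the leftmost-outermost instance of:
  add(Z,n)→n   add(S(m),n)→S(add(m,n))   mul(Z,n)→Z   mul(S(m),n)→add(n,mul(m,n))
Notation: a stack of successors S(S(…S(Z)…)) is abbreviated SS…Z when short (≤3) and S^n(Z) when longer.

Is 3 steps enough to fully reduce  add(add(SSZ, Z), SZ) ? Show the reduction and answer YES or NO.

Answer: NO — after 3 steps the term is S(add(S(add(Z, Z)), SZ)), not yet normal

Working:
  start: add(add(SSZ, Z), SZ)
  [1] add(S(add(SZ, Z)), SZ)
  [2] S(add(add(SZ, Z), SZ))
  [3] S(add(S(add(Z, Z)), SZ))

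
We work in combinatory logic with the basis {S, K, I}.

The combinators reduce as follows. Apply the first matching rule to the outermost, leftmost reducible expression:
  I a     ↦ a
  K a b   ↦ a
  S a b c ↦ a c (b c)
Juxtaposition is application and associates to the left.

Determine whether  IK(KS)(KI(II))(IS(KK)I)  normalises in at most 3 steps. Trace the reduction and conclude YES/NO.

Answer: YES — reaches normal form S in 3 ≤ 3 steps

Reduction:
  start: IK(KS)(KI(II))(IS(KK)I)
  →1  K(KS)(KI(II))(IS(KK)I)
  →2  KS(IS(KK)I)
  →3  S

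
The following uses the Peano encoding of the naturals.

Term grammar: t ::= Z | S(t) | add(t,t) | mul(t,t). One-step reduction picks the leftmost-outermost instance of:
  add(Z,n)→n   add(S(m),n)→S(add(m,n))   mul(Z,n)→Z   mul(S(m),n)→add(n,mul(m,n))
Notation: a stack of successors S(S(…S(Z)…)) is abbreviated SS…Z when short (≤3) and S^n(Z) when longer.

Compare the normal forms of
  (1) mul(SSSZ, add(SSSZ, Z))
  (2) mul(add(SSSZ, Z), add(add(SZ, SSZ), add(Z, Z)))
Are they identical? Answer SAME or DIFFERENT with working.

Answer: SAME — A ⇓ S^9(Z), B ⇓ S^9(Z)

Derivation:
Term A:
  start: mul(SSSZ, add(SSSZ, Z))
  [1] add(add(SSSZ, Z), mul(SSZ, add(SSSZ, Z)))
  [2] add(S(add(SSZ, Z)), mul(SSZ, add(SSSZ, Z)))
  [3] S(add(add(SSZ, Z), mul(SSZ, add(SSSZ, Z))))
  [4] S(add(S(add(SZ, Z)), mul(SSZ, add(SSSZ, Z))))
  [5] S(S(add(add(SZ, Z), mul(SSZ, add(SSSZ, Z)))))
  [6] S(S(add(S(add(Z, Z)), mul(SSZ, add(SSSZ, Z)))))
  [7] S(S(S(add(add(Z, Z), mul(SSZ, add(SSSZ, Z))))))
  [8] S(S(S(add(Z, mul(SSZ, add(SSSZ, Z))))))
  [9] S(S(S(mul(SSZ, add(SSSZ, Z)))))
  [10] S(S(S(add(add(SSSZ, Z), mul(SZ, add(SSSZ, Z))))))
  [11] S(S(S(add(S(add(SSZ, Z)), mul(SZ, add(SSSZ, Z))))))
  [12] S(S(S(S(add(add(SSZ, Z), mul(SZ, add(SSSZ, Z)))))))
  [13] S(S(S(S(add(S(add(SZ, Z)), mul(SZ, add(SSSZ, Z)))))))
  [14] S(S(S(S(S(add(add(SZ, Z), mul(SZ, add(SSSZ, Z))))))))
  [15] S(S(S(S(S(add(S(add(Z, Z)), mul(SZ, add(SSSZ, Z))))))))
  [16] S(S(S(S(S(S(add(add(Z, Z), mul(SZ, add(SSSZ, Z)))))))))
  [17] S(S(S(S(S(S(add(Z, mul(SZ, add(SSSZ, Z)))))))))
  [18] S(S(S(S(S(S(mul(SZ, add(SSSZ, Z))))))))
  [19] S(S(S(S(S(S(add(add(SSSZ, Z), mul(Z, add(SSSZ, Z)))))))))
  [20] S(S(S(S(S(S(add(S(add(SSZ, Z)), mul(Z, add(SSSZ, Z)))))))))
  [21] S(S(S(S(S(S(S(add(add(SSZ, Z), mul(Z, add(SSSZ, Z))))))))))
  [22] S(S(S(S(S(S(S(add(S(add(SZ, Z)), mul(Z, add(SSSZ, Z))))))))))
  [23] S(S(S(S(S(S(S(S(add(add(SZ, Z), mul(Z, add(SSSZ, Z)))))))))))
  [24] S(S(S(S(S(S(S(S(add(S(add(Z, Z)), mul(Z, add(SSSZ, Z)))))))))))
  [25] S(S(S(S(S(S(S(S(S(add(add(Z, Z), mul(Z, add(SSSZ, Z))))))))))))
  [26] S(S(S(S(S(S(S(S(S(add(Z, mul(Z, add(SSSZ, Z))))))))))))
  [27] S(S(S(S(S(S(S(S(S(mul(Z, add(SSSZ, Z)))))))))))
  [28] S^9(Z)

Term B:
  start: mul(add(SSSZ, Z), add(add(SZ, SSZ), add(Z, Z)))
  [1] mul(S(add(SSZ, Z)), add(add(SZ, SSZ), add(Z, Z)))
  [2] add(add(add(SZ, SSZ), add(Z, Z)), mul(add(SSZ, Z), add(add(SZ, SSZ), add(Z, Z))))
  [3] add(add(S(add(Z, SSZ)), add(Z, Z)), mul(add(SSZ, Z), add(add(SZ, SSZ), add(Z, Z))))
  [4] add(S(add(add(Z, SSZ), add(Z, Z))), mul(add(SSZ, Z), add(add(SZ, SSZ), add(Z, Z))))
  [5] S(add(add(add(Z, SSZ), add(Z, Z)), mul(add(SSZ, Z), add(add(SZ, SSZ), add(Z, Z)))))
  [6] S(add(add(SSZ, add(Z, Z)), mul(add(SSZ, Z), add(add(SZ, SSZ), add(Z, Z)))))
  [7] S(add(S(add(SZ, add(Z, Z))), mul(add(SSZ, Z), add(add(SZ, SSZ), add(Z, Z)))))
  [8] S(S(add(add(SZ, add(Z, Z)), mul(add(SSZ, Z), add(add(SZ, SSZ), add(Z, Z))))))
  [9] S(S(add(S(add(Z, add(Z, Z))), mul(add(SSZ, Z), add(add(SZ, SSZ), add(Z, Z))))))
  [10] S(S(S(add(add(Z, add(Z, Z)), mul(add(SSZ, Z), add(add(SZ, SSZ), add(Z, Z)))))))
  [11] S(S(S(add(add(Z, Z), mul(add(SSZ, Z), add(add(SZ, SSZ), add(Z, Z)))))))
  [12] S(S(S(add(Z, mul(add(SSZ, Z), add(add(SZ, SSZ), add(Z, Z)))))))
  [13] S(S(S(mul(add(SSZ, Z), add(add(SZ, SSZ), add(Z, Z))))))
  [14] S(S(S(mul(S(add(SZ, Z)), add(add(SZ, SSZ), add(Z, Z))))))
  [15] S(S(S(add(add(add(SZ, SSZ), add(Z, Z)), mul(add(SZ, Z), add(add(SZ, SSZ), add(Z, Z)))))))
  [16] S(S(S(add(add(S(add(Z, SSZ)), add(Z, Z)), mul(add(SZ, Z), add(add(SZ, SSZ), add(Z, Z)))))))
  [17] S(S(S(add(S(add(add(Z, SSZ), add(Z, Z))), mul(add(SZ, Z), add(add(SZ, SSZ), add(Z, Z)))))))
  [18] S(S(S(S(add(add(add(Z, SSZ), add(Z, Z)), mul(add(SZ, Z), add(add(SZ, SSZ), add(Z, Z))))))))
  [19] S(S(S(S(add(add(SSZ, add(Z, Z)), mul(add(SZ, Z), add(add(SZ, SSZ), add(Z, Z))))))))
  [20] S(S(S(S(add(S(add(SZ, add(Z, Z))), mul(add(SZ, Z), add(add(SZ, SSZ), add(Z, Z))))))))
  [21] S(S(S(S(S(add(add(SZ, add(Z, Z)), mul(add(SZ, Z), add(add(SZ, SSZ), add(Z, Z)))))))))
  [22] S(S(S(S(S(add(S(add(Z, add(Z, Z))), mul(add(SZ, Z), add(add(SZ, SSZ), add(Z, Z)))))))))
  [23] S(S(S(S(S(S(add(add(Z, add(Z, Z)), mul(add(SZ, Z), add(add(SZ, SSZ), add(Z, Z))))))))))
  [24] S(S(S(S(S(S(add(add(Z, Z), mul(add(SZ, Z), add(add(SZ, SSZ), add(Z, Z))))))))))
  [25] S(S(S(S(S(S(add(Z, mul(add(SZ, Z), add(add(SZ, SSZ), add(Z, Z))))))))))
  [26] S(S(S(S(S(S(mul(add(SZ, Z), add(add(SZ, SSZ), add(Z, Z)))))))))
  [27] S(S(S(S(S(S(mul(S(add(Z, Z)), add(add(SZ, SSZ), add(Z, Z)))))))))
  [28] S(S(S(S(S(S(add(add(add(SZ, SSZ), add(Z, Z)), mul(add(Z, Z), add(add(SZ, SSZ), add(Z, Z))))))))))
  [29] S(S(S(S(S(S(add(add(S(add(Z, SSZ)), add(Z, Z)), mul(add(Z, Z), add(add(SZ, SSZ), add(Z, Z))))))))))
  [30] S(S(S(S(S(S(add(S(add(add(Z, SSZ), add(Z, Z))), mul(add(Z, Z), add(add(SZ, SSZ), add(Z, Z))))))))))
  [31] S(S(S(S(S(S(S(add(add(add(Z, SSZ), add(Z, Z)), mul(add(Z, Z), add(add(SZ, SSZ), add(Z, Z)))))))))))
  [32] S(S(S(S(S(S(S(add(add(SSZ, add(Z, Z)), mul(add(Z, Z), add(add(SZ, SSZ), add(Z, Z)))))))))))
  [33] S(S(S(S(S(S(S(add(S(add(SZ, add(Z, Z))), mul(add(Z, Z), add(add(SZ, SSZ), add(Z, Z)))))))))))
  [34] S(S(S(S(S(S(S(S(add(add(SZ, add(Z, Z)), mul(add(Z, Z), add(add(SZ, SSZ), add(Z, Z))))))))))))
  [35] S(S(S(S(S(S(S(S(add(S(add(Z, add(Z, Z))), mul(add(Z, Z), add(add(SZ, SSZ), add(Z, Z))))))))))))
  [36] S(S(S(S(S(S(S(S(S(add(add(Z, add(Z, Z)), mul(add(Z, Z), add(add(SZ, SSZ), add(Z, Z)))))))))))))
  [37] S(S(S(S(S(S(S(S(S(add(add(Z, Z), mul(add(Z, Z), add(add(SZ, SSZ), add(Z, Z)))))))))))))
  [38] S(S(S(S(S(S(S(S(S(add(Z, mul(add(Z, Z), add(add(SZ, SSZ), add(Z, Z)))))))))))))
  [39] S(S(S(S(S(S(S(S(S(mul(add(Z, Z), add(add(SZ, SSZ), add(Z, Z))))))))))))
  [40] S(S(S(S(S(S(S(S(S(mul(Z, add(add(SZ, SSZ), add(Z, Z))))))))))))
  [41] S^9(Z)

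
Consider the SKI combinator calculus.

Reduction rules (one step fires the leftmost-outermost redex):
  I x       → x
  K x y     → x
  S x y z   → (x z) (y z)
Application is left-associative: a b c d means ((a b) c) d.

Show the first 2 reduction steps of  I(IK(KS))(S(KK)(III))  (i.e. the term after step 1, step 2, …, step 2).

  start: I(IK(KS))(S(KK)(III))
  [1] IK(KS)(S(KK)(III))
  [2] K(KS)(S(KK)(III))

Answer: after 2 steps: K(KS)(S(KK)(III))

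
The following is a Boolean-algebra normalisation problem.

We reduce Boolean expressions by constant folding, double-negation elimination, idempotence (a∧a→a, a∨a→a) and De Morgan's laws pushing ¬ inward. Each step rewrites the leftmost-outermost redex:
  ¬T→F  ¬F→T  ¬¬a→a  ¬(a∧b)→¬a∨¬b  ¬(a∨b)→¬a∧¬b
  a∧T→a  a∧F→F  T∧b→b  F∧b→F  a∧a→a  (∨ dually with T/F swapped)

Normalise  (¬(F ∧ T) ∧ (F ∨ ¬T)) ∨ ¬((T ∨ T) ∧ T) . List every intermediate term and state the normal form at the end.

  start: (¬(F ∧ T) ∧ (F ∨ ¬T)) ∨ ¬((T ∨ T) ∧ T)
  [1] ((¬F ∨ ¬T) ∧ (F ∨ ¬T)) ∨ ¬((T ∨ T) ∧ T)
  [2] ((T ∨ ¬T) ∧ (F ∨ ¬T)) ∨ ¬((T ∨ T) ∧ T)
  [3] (T ∧ (F ∨ ¬T)) ∨ ¬((T ∨ T) ∧ T)
  [4] (F ∨ ¬T) ∨ ¬((T ∨ T) ∧ T)
  [5] ¬T ∨ ¬((T ∨ T) ∧ T)
  [6] F ∨ ¬((T ∨ T) ∧ T)
  [7] ¬((T ∨ T) ∧ T)
  [8] ¬(T ∨ T) ∨ ¬T
  [9] (¬T ∧ ¬T) ∨ ¬T
  [10] ¬T ∨ ¬T
  [11] ¬T
  [12] F

Answer: normal form = F  (in 12 steps)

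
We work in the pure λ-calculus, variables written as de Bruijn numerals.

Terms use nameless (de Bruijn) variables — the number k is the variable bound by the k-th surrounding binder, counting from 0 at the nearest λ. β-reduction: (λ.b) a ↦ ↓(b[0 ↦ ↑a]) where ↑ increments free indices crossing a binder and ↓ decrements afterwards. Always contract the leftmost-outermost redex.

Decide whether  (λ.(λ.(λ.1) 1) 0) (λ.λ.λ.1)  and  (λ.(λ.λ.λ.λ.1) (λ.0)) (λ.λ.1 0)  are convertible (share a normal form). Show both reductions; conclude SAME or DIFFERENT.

Answer: SAME — A ⇓ λ.λ.λ.1, B ⇓ λ.λ.λ.1

Reduction:
Term A:
  start: (λ.(λ.(λ.1) 1) 0) (λ.λ.λ.1)
  →1  (λ.(λ.1) (λ.λ.λ.1)) (λ.λ.λ.1)
  →2  (λ.λ.λ.λ.1) (λ.λ.λ.1)
  →3  λ.λ.λ.1

Term B:
  start: (λ.(λ.λ.λ.λ.1) (λ.0)) (λ.λ.1 0)
  →1  (λ.λ.λ.λ.1) (λ.0)
  →2  λ.λ.λ.1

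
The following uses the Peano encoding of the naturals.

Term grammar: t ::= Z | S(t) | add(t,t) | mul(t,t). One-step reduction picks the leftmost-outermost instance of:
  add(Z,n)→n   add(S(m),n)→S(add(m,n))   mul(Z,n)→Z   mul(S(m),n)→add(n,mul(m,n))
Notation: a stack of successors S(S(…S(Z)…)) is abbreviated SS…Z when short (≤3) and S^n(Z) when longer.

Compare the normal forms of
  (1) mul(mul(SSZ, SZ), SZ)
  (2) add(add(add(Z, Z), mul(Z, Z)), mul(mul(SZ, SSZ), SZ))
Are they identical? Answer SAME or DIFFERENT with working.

Term A:
  start: mul(mul(SSZ, SZ), SZ)
  [1] mul(add(SZ, mul(SZ, SZ)), SZ)
  [2] mul(S(add(Z, mul(SZ, SZ))), SZ)
  [3] add(SZ, mul(add(Z, mul(SZ, SZ)), SZ))
  [4] S(add(Z, mul(add(Z, mul(SZ, SZ)), SZ)))
  [5] S(mul(add(Z, mul(SZ, SZ)), SZ))
  [6] S(mul(mul(SZ, SZ), SZ))
  [7] S(mul(add(SZ, mul(Z, SZ)), SZ))
  [8] S(mul(S(add(Z, mul(Z, SZ))), SZ))
  [9] S(add(SZ, mul(add(Z, mul(Z, SZ)), SZ)))
  [10] S(S(add(Z, mul(add(Z, mul(Z, SZ)), SZ))))
  [11] S(S(mul(add(Z, mul(Z, SZ)), SZ)))
  [12] S(S(mul(mul(Z, SZ), SZ)))
  [13] S(S(mul(Z, SZ)))
  [14] SSZ

Term B:
  start: add(add(add(Z, Z), mul(Z, Z)), mul(mul(SZ, SSZ), SZ))
  [1] add(add(Z, mul(Z, Z)), mul(mul(SZ, SSZ), SZ))
  [2] add(mul(Z, Z), mul(mul(SZ, SSZ), SZ))
  [3] add(Z, mul(mul(SZ, SSZ), SZ))
  [4] mul(mul(SZ, SSZ), SZ)
  [5] mul(add(SSZ, mul(Z, SSZ)), SZ)
  [6] mul(S(add(SZ, mul(Z, SSZ))), SZ)
  [7] add(SZ, mul(add(SZ, mul(Z, SSZ)), SZ))
  [8] S(add(Z, mul(add(SZ, mul(Z, SSZ)), SZ)))
  [9] S(mul(add(SZ, mul(Z, SSZ)), SZ))
  [10] S(mul(S(add(Z, mul(Z, SSZ))), SZ))
  [11] S(add(SZ, mul(add(Z, mul(Z, SSZ)), SZ)))
  [12] S(S(add(Z, mul(add(Z, mul(Z, SSZ)), SZ))))
  [13] S(S(mul(add(Z, mul(Z, SSZ)), SZ)))
  [14] S(S(mul(mul(Z, SSZ), SZ)))
  [15] S(S(mul(Z, SZ)))
  [16] SSZ

Answer: SAME — A ⇓ SSZ, B ⇓ SSZ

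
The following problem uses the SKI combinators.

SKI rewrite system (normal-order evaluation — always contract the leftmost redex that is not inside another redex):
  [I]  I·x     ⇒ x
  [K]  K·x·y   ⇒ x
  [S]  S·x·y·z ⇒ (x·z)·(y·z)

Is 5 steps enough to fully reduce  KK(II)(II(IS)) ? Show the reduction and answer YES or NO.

Answer: YES — reaches normal form KS in 4 ≤ 5 steps

Derivation:
  start: KK(II)(II(IS))
  step 1: K(II(IS))
  step 2: K(I(IS))
  step 3: K(IS)
  step 4: KS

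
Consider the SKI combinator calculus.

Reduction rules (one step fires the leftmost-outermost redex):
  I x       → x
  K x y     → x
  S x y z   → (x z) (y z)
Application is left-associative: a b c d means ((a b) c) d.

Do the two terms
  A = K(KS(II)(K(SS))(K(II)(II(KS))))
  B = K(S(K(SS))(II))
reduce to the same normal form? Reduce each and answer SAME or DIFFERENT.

Term A:
  start: K(KS(II)(K(SS))(K(II)(II(KS))))
  →1  K(S(K(SS))(K(II)(II(KS))))
  →2  K(S(K(SS))(II))
  →3  K(S(K(SS))I)

Term B:
  start: K(S(K(SS))(II))
  →1  K(S(K(SS))I)

Answer: SAME — A ⇓ K(S(K(SS))I), B ⇓ K(S(K(SS))I)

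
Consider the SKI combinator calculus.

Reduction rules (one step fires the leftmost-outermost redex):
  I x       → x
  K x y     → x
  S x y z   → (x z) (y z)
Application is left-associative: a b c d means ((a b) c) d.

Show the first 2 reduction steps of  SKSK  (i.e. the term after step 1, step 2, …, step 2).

  start: SKSK
  →1  KK(SK)
  →2  K

Answer: after 2 steps: K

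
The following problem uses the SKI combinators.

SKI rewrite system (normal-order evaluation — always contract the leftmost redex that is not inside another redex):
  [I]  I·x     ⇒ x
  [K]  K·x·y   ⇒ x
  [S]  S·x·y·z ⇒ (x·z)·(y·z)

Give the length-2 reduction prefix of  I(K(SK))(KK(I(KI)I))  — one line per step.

  start: I(K(SK))(KK(I(KI)I))
  step 1: K(SK)(KK(I(KI)I))
  step 2: SK

Answer: after 2 steps: SK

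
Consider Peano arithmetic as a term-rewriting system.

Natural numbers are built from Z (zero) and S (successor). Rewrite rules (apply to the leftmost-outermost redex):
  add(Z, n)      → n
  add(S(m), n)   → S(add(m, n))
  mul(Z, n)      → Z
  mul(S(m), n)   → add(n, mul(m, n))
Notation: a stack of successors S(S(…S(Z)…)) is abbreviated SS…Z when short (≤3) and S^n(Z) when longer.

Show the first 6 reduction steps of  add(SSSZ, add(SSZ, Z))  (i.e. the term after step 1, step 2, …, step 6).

  start: add(SSSZ, add(SSZ, Z))
  →1  S(add(SSZ, add(SSZ, Z)))
  →2  S(S(add(SZ, add(SSZ, Z))))
  →3  S(S(S(add(Z, add(SSZ, Z)))))
  →4  S(S(S(add(SSZ, Z))))
  →5  S(S(S(S(add(SZ, Z)))))
  →6  S(S(S(S(S(add(Z, Z))))))

Answer: after 6 steps: S(S(S(S(S(add(Z, Z))))))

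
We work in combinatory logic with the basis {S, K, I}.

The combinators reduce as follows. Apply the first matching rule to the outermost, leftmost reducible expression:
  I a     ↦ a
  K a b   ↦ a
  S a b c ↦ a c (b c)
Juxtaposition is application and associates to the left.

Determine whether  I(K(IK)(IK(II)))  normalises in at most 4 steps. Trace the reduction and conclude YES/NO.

Answer: YES — reaches normal form K in 3 ≤ 4 steps

Working:
  start: I(K(IK)(IK(II)))
  →1  K(IK)(IK(II))
  →2  IK
  →3  K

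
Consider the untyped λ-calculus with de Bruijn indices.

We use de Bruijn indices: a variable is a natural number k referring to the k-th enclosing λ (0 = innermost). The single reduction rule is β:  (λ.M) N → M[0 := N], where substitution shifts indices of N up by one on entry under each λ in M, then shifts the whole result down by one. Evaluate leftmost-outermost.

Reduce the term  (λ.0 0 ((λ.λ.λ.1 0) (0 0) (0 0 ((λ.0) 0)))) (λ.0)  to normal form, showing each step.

Answer: normal form = λ.0  (in 9 steps)

Working:
  start: (λ.0 0 ((λ.λ.λ.1 0) (0 0) (0 0 ((λ.0) 0)))) (λ.0)
  step 1: (λ.0) (λ.0) ((λ.λ.λ.1 0) ((λ.0) (λ.0)) ((λ.0) (λ.0) ((λ.0) (λ.0))))
  step 2: (λ.0) ((λ.λ.λ.1 0) ((λ.0) (λ.0)) ((λ.0) (λ.0) ((λ.0) (λ.0))))
  step 3: (λ.λ.λ.1 0) ((λ.0) (λ.0)) ((λ.0) (λ.0) ((λ.0) (λ.0)))
  step 4: (λ.λ.1 0) ((λ.0) (λ.0) ((λ.0) (λ.0)))
  step 5: λ.(λ.0) (λ.0) ((λ.0) (λ.0)) 0
  step 6: λ.(λ.0) ((λ.0) (λ.0)) 0
  step 7: λ.(λ.0) (λ.0) 0
  step 8: λ.(λ.0) 0
  step 9: λ.0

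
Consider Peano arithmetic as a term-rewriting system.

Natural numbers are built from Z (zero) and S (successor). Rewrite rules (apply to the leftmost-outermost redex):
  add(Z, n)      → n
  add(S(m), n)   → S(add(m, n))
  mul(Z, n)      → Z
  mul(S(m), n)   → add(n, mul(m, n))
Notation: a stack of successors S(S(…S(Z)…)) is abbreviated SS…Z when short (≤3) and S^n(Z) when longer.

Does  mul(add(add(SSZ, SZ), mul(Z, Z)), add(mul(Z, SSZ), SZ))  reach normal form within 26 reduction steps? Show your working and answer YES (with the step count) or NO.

  start: mul(add(add(SSZ, SZ), mul(Z, Z)), add(mul(Z, SSZ), SZ))
  step 1: mul(add(S(add(SZ, SZ)), mul(Z, Z)), add(mul(Z, SSZ), SZ))
  step 2: mul(S(add(add(SZ, SZ), mul(Z, Z))), add(mul(Z, SSZ), SZ))
  step 3: add(add(mul(Z, SSZ), SZ), mul(add(add(SZ, SZ), mul(Z, Z)), add(mul(Z, SSZ), SZ)))
  step 4: add(add(Z, SZ), mul(add(add(SZ, SZ), mul(Z, Z)), add(mul(Z, SSZ), SZ)))
  step 5: add(SZ, mul(add(add(SZ, SZ), mul(Z, Z)), add(mul(Z, SSZ), SZ)))
  step 6: S(add(Z, mul(add(add(SZ, SZ), mul(Z, Z)), add(mul(Z, SSZ), SZ))))
  step 7: S(mul(add(add(SZ, SZ), mul(Z, Z)), add(mul(Z, SSZ), SZ)))
  step 8: S(mul(add(S(add(Z, SZ)), mul(Z, Z)), add(mul(Z, SSZ), SZ)))
  step 9: S(mul(S(add(add(Z, SZ), mul(Z, Z))), add(mul(Z, SSZ), SZ)))
  step 10: S(add(add(mul(Z, SSZ), SZ), mul(add(add(Z, SZ), mul(Z, Z)), add(mul(Z, SSZ), SZ))))
  step 11: S(add(add(Z, SZ), mul(add(add(Z, SZ), mul(Z, Z)), add(mul(Z, SSZ), SZ))))
  step 12: S(add(SZ, mul(add(add(Z, SZ), mul(Z, Z)), add(mul(Z, SSZ), SZ))))
  step 13: S(S(add(Z, mul(add(add(Z, SZ), mul(Z, Z)), add(mul(Z, SSZ), SZ)))))
  step 14: S(S(mul(add(add(Z, SZ), mul(Z, Z)), add(mul(Z, SSZ), SZ))))
  step 15: S(S(mul(add(SZ, mul(Z, Z)), add(mul(Z, SSZ), SZ))))
  step 16: S(S(mul(S(add(Z, mul(Z, Z))), add(mul(Z, SSZ), SZ))))
  step 17: S(S(add(add(mul(Z, SSZ), SZ), mul(add(Z, mul(Z, Z)), add(mul(Z, SSZ), SZ)))))
  step 18: S(S(add(add(Z, SZ), mul(add(Z, mul(Z, Z)), add(mul(Z, SSZ), SZ)))))
  step 19: S(S(add(SZ, mul(add(Z, mul(Z, Z)), add(mul(Z, SSZ), SZ)))))
  step 20: S(S(S(add(Z, mul(add(Z, mul(Z, Z)), add(mul(Z, SSZ), SZ))))))
  step 21: S(S(S(mul(add(Z, mul(Z, Z)), add(mul(Z, SSZ), SZ)))))
  step 22: S(S(S(mul(mul(Z, Z), add(mul(Z, SSZ), SZ)))))
  step 23: S(S(S(mul(Z, add(mul(Z, SSZ), SZ)))))
  step 24: SSSZ

Answer: YES — reaches normal form SSSZ in 24 ≤ 26 steps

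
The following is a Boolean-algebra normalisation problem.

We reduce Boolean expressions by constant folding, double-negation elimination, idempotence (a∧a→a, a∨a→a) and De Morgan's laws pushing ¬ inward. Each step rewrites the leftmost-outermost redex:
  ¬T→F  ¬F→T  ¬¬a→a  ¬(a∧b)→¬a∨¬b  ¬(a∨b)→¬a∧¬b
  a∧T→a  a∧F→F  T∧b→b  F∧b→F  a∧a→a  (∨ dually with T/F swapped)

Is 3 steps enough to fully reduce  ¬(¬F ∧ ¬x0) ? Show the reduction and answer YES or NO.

Answer: NO — after 3 steps the term is ¬¬x0, not yet normal

Reduction:
  start: ¬(¬F ∧ ¬x0)
  →1  ¬¬F ∨ ¬¬x0
  →2  F ∨ ¬¬x0
  →3  ¬¬x0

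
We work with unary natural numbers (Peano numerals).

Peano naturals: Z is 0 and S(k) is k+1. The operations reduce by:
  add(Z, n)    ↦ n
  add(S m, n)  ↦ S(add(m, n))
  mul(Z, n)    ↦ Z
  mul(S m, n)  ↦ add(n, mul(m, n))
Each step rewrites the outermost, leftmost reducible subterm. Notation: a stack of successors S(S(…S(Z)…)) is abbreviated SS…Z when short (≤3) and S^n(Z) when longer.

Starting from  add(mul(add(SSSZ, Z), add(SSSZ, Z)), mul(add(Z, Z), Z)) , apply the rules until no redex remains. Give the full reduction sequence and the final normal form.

Answer: normal form = S^9(Z)  (in 44 steps)

Reduction:
  start: add(mul(add(SSSZ, Z), add(SSSZ, Z)), mul(add(Z, Z), Z))
  step 1: add(mul(S(add(SSZ, Z)), add(SSSZ, Z)), mul(add(Z, Z), Z))
  step 2: add(add(add(SSSZ, Z), mul(add(SSZ, Z), add(SSSZ, Z))), mul(add(Z, Z), Z))
  step 3: add(add(S(add(SSZ, Z)), mul(add(SSZ, Z), add(SSSZ, Z))), mul(add(Z, Z), Z))
  step 4: add(S(add(add(SSZ, Z), mul(add(SSZ, Z), add(SSSZ, Z)))), mul(add(Z, Z), Z))
  step 5: S(add(add(add(SSZ, Z), mul(add(SSZ, Z), add(SSSZ, Z))), mul(add(Z, Z), Z)))
  step 6: S(add(add(S(add(SZ, Z)), mul(add(SSZ, Z), add(SSSZ, Z))), mul(add(Z, Z), Z)))
  step 7: S(add(S(add(add(SZ, Z), mul(add(SSZ, Z), add(SSSZ, Z)))), mul(add(Z, Z), Z)))
  step 8: S(S(add(add(add(SZ, Z), mul(add(SSZ, Z), add(SSSZ, Z))), mul(add(Z, Z), Z))))
  step 9: S(S(add(add(S(add(Z, Z)), mul(add(SSZ, Z), add(SSSZ, Z))), mul(add(Z, Z), Z))))
  step 10: S(S(add(S(add(add(Z, Z), mul(add(SSZ, Z), add(SSSZ, Z)))), mul(add(Z, Z), Z))))
  step 11: S(S(S(add(add(add(Z, Z), mul(add(SSZ, Z), add(SSSZ, Z))), mul(add(Z, Z), Z)))))
  step 12: S(S(S(add(add(Z, mul(add(SSZ, Z), add(SSSZ, Z))), mul(add(Z, Z), Z)))))
  step 13: S(S(S(add(mul(add(SSZ, Z), add(SSSZ, Z)), mul(add(Z, Z), Z)))))
  step 14: S(S(S(add(mul(S(add(SZ, Z)), add(SSSZ, Z)), mul(add(Z, Z), Z)))))
  step 15: S(S(S(add(add(add(SSSZ, Z), mul(add(SZ, Z), add(SSSZ, Z))), mul(add(Z, Z), Z)))))
  step 16: S(S(S(add(add(S(add(SSZ, Z)), mul(add(SZ, Z), add(SSSZ, Z))), mul(add(Z, Z), Z)))))
  step 17: S(S(S(add(S(add(add(SSZ, Z), mul(add(SZ, Z), add(SSSZ, Z)))), mul(add(Z, Z), Z)))))
  step 18: S(S(S(S(add(add(add(SSZ, Z), mul(add(SZ, Z), add(SSSZ, Z))), mul(add(Z, Z), Z))))))
  step 19: S(S(S(S(add(add(S(add(SZ, Z)), mul(add(SZ, Z), add(SSSZ, Z))), mul(add(Z, Z), Z))))))
  step 20: S(S(S(S(add(S(add(add(SZ, Z), mul(add(SZ, Z), add(SSSZ, Z)))), mul(add(Z, Z), Z))))))
  step 21: S(S(S(S(S(add(add(add(SZ, Z), mul(add(SZ, Z), add(SSSZ, Z))), mul(add(Z, Z), Z)))))))
  step 22: S(S(S(S(S(add(add(S(add(Z, Z)), mul(add(SZ, Z), add(SSSZ, Z))), mul(add(Z, Z), Z)))))))
  step 23: S(S(S(S(S(add(S(add(add(Z, Z), mul(add(SZ, Z), add(SSSZ, Z)))), mul(add(Z, Z), Z)))))))
  step 24: S(S(S(S(S(S(add(add(add(Z, Z), mul(add(SZ, Z), add(SSSZ, Z))), mul(add(Z, Z), Z))))))))
  step 25: S(S(S(S(S(S(add(add(Z, mul(add(SZ, Z), add(SSSZ, Z))), mul(add(Z, Z), Z))))))))
  step 26: S(S(S(S(S(S(add(mul(add(SZ, Z), add(SSSZ, Z)), mul(add(Z, Z), Z))))))))
  step 27: S(S(S(S(S(S(add(mul(S(add(Z, Z)), add(SSSZ, Z)), mul(add(Z, Z), Z))))))))
  step 28: S(S(S(S(S(S(add(add(add(SSSZ, Z), mul(add(Z, Z), add(SSSZ, Z))), mul(add(Z, Z), Z))))))))
  step 29: S(S(S(S(S(S(add(add(S(add(SSZ, Z)), mul(add(Z, Z), add(SSSZ, Z))), mul(add(Z, Z), Z))))))))
  step 30: S(S(S(S(S(S(add(S(add(add(SSZ, Z), mul(add(Z, Z), add(SSSZ, Z)))), mul(add(Z, Z), Z))))))))
  step 31: S(S(S(S(S(S(S(add(add(add(SSZ, Z), mul(add(Z, Z), add(SSSZ, Z))), mul(add(Z, Z), Z)))))))))
  step 32: S(S(S(S(S(S(S(add(add(S(add(SZ, Z)), mul(add(Z, Z), add(SSSZ, Z))), mul(add(Z, Z), Z)))))))))
  step 33: S(S(S(S(S(S(S(add(S(add(add(SZ, Z), mul(add(Z, Z), add(SSSZ, Z)))), mul(add(Z, Z), Z)))))))))
  step 34: S(S(S(S(S(S(S(S(add(add(add(SZ, Z), mul(add(Z, Z), add(SSSZ, Z))), mul(add(Z, Z), Z))))))))))
  step 35: S(S(S(S(S(S(S(S(add(add(S(add(Z, Z)), mul(add(Z, Z), add(SSSZ, Z))), mul(add(Z, Z), Z))))))))))
  step 36: S(S(S(S(S(S(S(S(add(S(add(add(Z, Z), mul(add(Z, Z), add(SSSZ, Z)))), mul(add(Z, Z), Z))))))))))
  step 37: S(S(S(S(S(S(S(S(S(add(add(add(Z, Z), mul(add(Z, Z), add(SSSZ, Z))), mul(add(Z, Z), Z)))))))))))
  step 38: S(S(S(S(S(S(S(S(S(add(add(Z, mul(add(Z, Z), add(SSSZ, Z))), mul(add(Z, Z), Z)))))))))))
  step 39: S(S(S(S(S(S(S(S(S(add(mul(add(Z, Z), add(SSSZ, Z)), mul(add(Z, Z), Z)))))))))))
  step 40: S(S(S(S(S(S(S(S(S(add(mul(Z, add(SSSZ, Z)), mul(add(Z, Z), Z)))))))))))
  step 41: S(S(S(S(S(S(S(S(S(add(Z, mul(add(Z, Z), Z)))))))))))
  step 42: S(S(S(S(S(S(S(S(S(mul(add(Z, Z), Z))))))))))
  step 43: S(S(S(S(S(S(S(S(S(mul(Z, Z))))))))))
  step 44: S^9(Z)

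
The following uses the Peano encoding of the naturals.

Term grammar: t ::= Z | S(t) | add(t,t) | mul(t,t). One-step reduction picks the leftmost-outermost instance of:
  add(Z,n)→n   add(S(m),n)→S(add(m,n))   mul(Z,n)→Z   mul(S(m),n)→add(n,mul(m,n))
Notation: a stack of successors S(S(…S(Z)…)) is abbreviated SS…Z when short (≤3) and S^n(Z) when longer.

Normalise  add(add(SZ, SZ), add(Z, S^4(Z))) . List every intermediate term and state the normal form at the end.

Answer: normal form = S^6(Z)  (in 6 steps)

Working:
  start: add(add(SZ, SZ), add(Z, S^4(Z)))
  step 1: add(S(add(Z, SZ)), add(Z, S^4(Z)))
  step 2: S(add(add(Z, SZ), add(Z, S^4(Z))))
  step 3: S(add(SZ, add(Z, S^4(Z))))
  step 4: S(S(add(Z, add(Z, S^4(Z)))))
  step 5: S(S(add(Z, S^4(Z))))
  step 6: S^6(Z)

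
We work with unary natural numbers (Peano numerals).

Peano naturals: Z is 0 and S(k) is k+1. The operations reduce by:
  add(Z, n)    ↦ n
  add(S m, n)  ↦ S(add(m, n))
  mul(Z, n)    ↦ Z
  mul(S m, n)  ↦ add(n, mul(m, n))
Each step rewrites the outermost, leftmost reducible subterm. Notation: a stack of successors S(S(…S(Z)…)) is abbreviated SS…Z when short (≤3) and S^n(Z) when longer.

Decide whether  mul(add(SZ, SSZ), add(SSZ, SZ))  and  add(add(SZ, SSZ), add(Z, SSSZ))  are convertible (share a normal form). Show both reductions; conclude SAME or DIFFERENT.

Term A:
  start: mul(add(SZ, SSZ), add(SSZ, SZ))
  step 1: mul(S(add(Z, SSZ)), add(SSZ, SZ))
  step 2: add(add(SSZ, SZ), mul(add(Z, SSZ), add(SSZ, SZ)))
  step 3: add(S(add(SZ, SZ)), mul(add(Z, SSZ), add(SSZ, SZ)))
  step 4: S(add(add(SZ, SZ), mul(add(Z, SSZ), add(SSZ, SZ))))
  step 5: S(add(S(add(Z, SZ)), mul(add(Z, SSZ), add(SSZ, SZ))))
  step 6: S(S(add(add(Z, SZ), mul(add(Z, SSZ), add(SSZ, SZ)))))
  step 7: S(S(add(SZ, mul(add(Z, SSZ), add(SSZ, SZ)))))
  step 8: S(S(S(add(Z, mul(add(Z, SSZ), add(SSZ, SZ))))))
  step 9: S(S(S(mul(add(Z, SSZ), add(SSZ, SZ)))))
  step 10: S(S(S(mul(SSZ, add(SSZ, SZ)))))
  step 11: S(S(S(add(add(SSZ, SZ), mul(SZ, add(SSZ, SZ))))))
  step 12: S(S(S(add(S(add(SZ, SZ)), mul(SZ, add(SSZ, SZ))))))
  step 13: S(S(S(S(add(add(SZ, SZ), mul(SZ, add(SSZ, SZ)))))))
  step 14: S(S(S(S(add(S(add(Z, SZ)), mul(SZ, add(SSZ, SZ)))))))
  step 15: S(S(S(S(S(add(add(Z, SZ), mul(SZ, add(SSZ, SZ))))))))
  step 16: S(S(S(S(S(add(SZ, mul(SZ, add(SSZ, SZ))))))))
  step 17: S(S(S(S(S(S(add(Z, mul(SZ, add(SSZ, SZ)))))))))
  step 18: S(S(S(S(S(S(mul(SZ, add(SSZ, SZ))))))))
  step 19: S(S(S(S(S(S(add(add(SSZ, SZ), mul(Z, add(SSZ, SZ)))))))))
  step 20: S(S(S(S(S(S(add(S(add(SZ, SZ)), mul(Z, add(SSZ, SZ)))))))))
  step 21: S(S(S(S(S(S(S(add(add(SZ, SZ), mul(Z, add(SSZ, SZ))))))))))
  step 22: S(S(S(S(S(S(S(add(S(add(Z, SZ)), mul(Z, add(SSZ, SZ))))))))))
  step 23: S(S(S(S(S(S(S(S(add(add(Z, SZ), mul(Z, add(SSZ, SZ)))))))))))
  step 24: S(S(S(S(S(S(S(S(add(SZ, mul(Z, add(SSZ, SZ)))))))))))
  step 25: S(S(S(S(S(S(S(S(S(add(Z, mul(Z, add(SSZ, SZ))))))))))))
  step 26: S(S(S(S(S(S(S(S(S(mul(Z, add(SSZ, SZ)))))))))))
  step 27: S^9(Z)

Term B:
  start: add(add(SZ, SSZ), add(Z, SSSZ))
  step 1: add(S(add(Z, SSZ)), add(Z, SSSZ))
  step 2: S(add(add(Z, SSZ), add(Z, SSSZ)))
  step 3: S(add(SSZ, add(Z, SSSZ)))
  step 4: S(S(add(SZ, add(Z, SSSZ))))
  step 5: S(S(S(add(Z, add(Z, SSSZ)))))
  step 6: S(S(S(add(Z, SSSZ))))
  step 7: S^6(Z)

Answer: DIFFERENT — A ⇓ S^9(Z), B ⇓ S^6(Z)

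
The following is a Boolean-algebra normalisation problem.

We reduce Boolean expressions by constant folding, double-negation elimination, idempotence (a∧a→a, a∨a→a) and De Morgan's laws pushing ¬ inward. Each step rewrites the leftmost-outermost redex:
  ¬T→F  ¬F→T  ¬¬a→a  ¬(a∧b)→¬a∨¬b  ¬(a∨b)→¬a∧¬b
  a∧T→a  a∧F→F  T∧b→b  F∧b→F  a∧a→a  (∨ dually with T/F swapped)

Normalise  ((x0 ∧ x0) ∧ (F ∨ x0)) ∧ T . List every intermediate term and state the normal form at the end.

Answer: normal form = x0  (in 4 steps)

Working:
  start: ((x0 ∧ x0) ∧ (F ∨ x0)) ∧ T
  [1] (x0 ∧ x0) ∧ (F ∨ x0)
  [2] x0 ∧ (F ∨ x0)
  [3] x0 ∧ x0
  [4] x0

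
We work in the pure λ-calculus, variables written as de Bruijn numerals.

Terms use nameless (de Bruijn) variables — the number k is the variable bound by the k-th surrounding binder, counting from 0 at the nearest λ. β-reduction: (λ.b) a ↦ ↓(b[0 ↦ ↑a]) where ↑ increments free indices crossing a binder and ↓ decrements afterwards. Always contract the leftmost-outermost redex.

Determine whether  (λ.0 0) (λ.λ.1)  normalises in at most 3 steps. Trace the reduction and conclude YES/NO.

  start: (λ.0 0) (λ.λ.1)
  →1  (λ.λ.1) (λ.λ.1)
  →2  λ.λ.λ.1

Answer: YES — reaches normal form λ.λ.λ.1 in 2 ≤ 3 steps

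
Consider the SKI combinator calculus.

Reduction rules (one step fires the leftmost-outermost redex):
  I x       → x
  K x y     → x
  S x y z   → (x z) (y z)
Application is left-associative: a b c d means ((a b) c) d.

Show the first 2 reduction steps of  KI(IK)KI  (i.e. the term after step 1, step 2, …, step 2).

  start: KI(IK)KI
  [1] IKI
  [2] KI

Answer: after 2 steps: KI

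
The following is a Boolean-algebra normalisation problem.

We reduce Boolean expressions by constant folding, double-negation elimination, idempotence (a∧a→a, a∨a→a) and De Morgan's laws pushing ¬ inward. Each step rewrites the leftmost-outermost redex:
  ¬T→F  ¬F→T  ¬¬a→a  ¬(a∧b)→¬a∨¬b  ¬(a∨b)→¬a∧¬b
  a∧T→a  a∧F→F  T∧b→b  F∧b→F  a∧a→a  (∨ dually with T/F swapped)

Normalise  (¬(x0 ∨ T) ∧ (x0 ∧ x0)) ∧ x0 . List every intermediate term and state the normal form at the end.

Answer: normal form = F  (in 5 steps)

Reduction:
  start: (¬(x0 ∨ T) ∧ (x0 ∧ x0)) ∧ x0
  [1] ((¬x0 ∧ ¬T) ∧ (x0 ∧ x0)) ∧ x0
  [2] ((¬x0 ∧ F) ∧ (x0 ∧ x0)) ∧ x0
  [3] (F ∧ (x0 ∧ x0)) ∧ x0
  [4] F ∧ x0
  [5] F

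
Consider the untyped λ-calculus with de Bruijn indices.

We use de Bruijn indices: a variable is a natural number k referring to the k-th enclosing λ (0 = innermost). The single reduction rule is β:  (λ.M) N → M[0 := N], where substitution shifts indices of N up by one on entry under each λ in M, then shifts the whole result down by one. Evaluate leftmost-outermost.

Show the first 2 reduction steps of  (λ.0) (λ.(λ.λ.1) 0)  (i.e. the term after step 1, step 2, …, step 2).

  start: (λ.0) (λ.(λ.λ.1) 0)
  [1] λ.(λ.λ.1) 0
  [2] λ.λ.1

Answer: after 2 steps: λ.λ.1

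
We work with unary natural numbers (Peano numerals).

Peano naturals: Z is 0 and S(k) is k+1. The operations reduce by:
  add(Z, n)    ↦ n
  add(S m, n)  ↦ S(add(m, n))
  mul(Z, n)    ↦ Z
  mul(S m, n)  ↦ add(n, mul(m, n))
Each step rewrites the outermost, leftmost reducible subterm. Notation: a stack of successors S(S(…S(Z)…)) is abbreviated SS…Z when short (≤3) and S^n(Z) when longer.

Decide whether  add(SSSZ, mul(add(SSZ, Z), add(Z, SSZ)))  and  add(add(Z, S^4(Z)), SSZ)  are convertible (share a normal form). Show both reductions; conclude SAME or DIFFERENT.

Answer: DIFFERENT — A ⇓ S^7(Z), B ⇓ S^6(Z)

Derivation:
Term A:
  start: add(SSSZ, mul(add(SSZ, Z), add(Z, SSZ)))
  [1] S(add(SSZ, mul(add(SSZ, Z), add(Z, SSZ))))
  [2] S(S(add(SZ, mul(add(SSZ, Z), add(Z, SSZ)))))
  [3] S(S(S(add(Z, mul(add(SSZ, Z), add(Z, SSZ))))))
  [4] S(S(S(mul(add(SSZ, Z), add(Z, SSZ)))))
  [5] S(S(S(mul(S(add(SZ, Z)), add(Z, SSZ)))))
  [6] S(S(S(add(add(Z, SSZ), mul(add(SZ, Z), add(Z, SSZ))))))
  [7] S(S(S(add(SSZ, mul(add(SZ, Z), add(Z, SSZ))))))
  [8] S(S(S(S(add(SZ, mul(add(SZ, Z), add(Z, SSZ)))))))
  [9] S(S(S(S(S(add(Z, mul(add(SZ, Z), add(Z, SSZ))))))))
  [10] S(S(S(S(S(mul(add(SZ, Z), add(Z, SSZ)))))))
  [11] S(S(S(S(S(mul(S(add(Z, Z)), add(Z, SSZ)))))))
  [12] S(S(S(S(S(add(add(Z, SSZ), mul(add(Z, Z), add(Z, SSZ))))))))
  [13] S(S(S(S(S(add(SSZ, mul(add(Z, Z), add(Z, SSZ))))))))
  [14] S(S(S(S(S(S(add(SZ, mul(add(Z, Z), add(Z, SSZ)))))))))
  [15] S(S(S(S(S(S(S(add(Z, mul(add(Z, Z), add(Z, SSZ))))))))))
  [16] S(S(S(S(S(S(S(mul(add(Z, Z), add(Z, SSZ)))))))))
  [17] S(S(S(S(S(S(S(mul(Z, add(Z, SSZ)))))))))
  [18] S^7(Z)

Term B:
  start: add(add(Z, S^4(Z)), SSZ)
  [1] add(S^4(Z), SSZ)
  [2] S(add(SSSZ, SSZ))
  [3] S(S(add(SSZ, SSZ)))
  [4] S(S(S(add(SZ, SSZ))))
  [5] S(S(S(S(add(Z, SSZ)))))
  [6] S^6(Z)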